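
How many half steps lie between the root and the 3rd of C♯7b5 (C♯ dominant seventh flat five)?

Spelling the chord: C♯, E♯, G, B.
C♯ to E♯ is a major third: 4 semitones.

4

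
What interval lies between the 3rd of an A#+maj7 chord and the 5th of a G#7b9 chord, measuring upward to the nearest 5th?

minor second

The 3rd of A#+maj7 is C##; the 5th of G#7b9 is D#.
2 letter names make it a second; at 1 semitone (a half step narrower than major) the quality is minor.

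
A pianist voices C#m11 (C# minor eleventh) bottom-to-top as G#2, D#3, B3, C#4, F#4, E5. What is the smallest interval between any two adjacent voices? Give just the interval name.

Adjacent intervals: G#2→D#3 = perfect fifth; D#3→B3 = minor sixth; B3→C#4 = major second; C#4→F#4 = perfect fourth; F#4→E5 = minor seventh.
The smallest is B3 to C#4, a major second (2 semitones).

major second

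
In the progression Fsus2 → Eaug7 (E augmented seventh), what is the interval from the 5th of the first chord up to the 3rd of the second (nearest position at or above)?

The 5th of Fsus2 is C; the 3rd of Eaug7 (E augmented seventh) is G#.
5 letter names make it a fifth; at 8 semitones (a half step wider than perfect) the quality is augmented.

augmented 5th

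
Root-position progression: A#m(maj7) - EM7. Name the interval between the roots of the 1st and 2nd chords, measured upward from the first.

diminished 5th

The roots are A# and E.
5 letter names make it a fifth; at 6 semitones (a half step narrower than perfect) the quality is diminished.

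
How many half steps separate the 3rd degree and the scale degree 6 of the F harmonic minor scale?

The scale is F G Ab Bb C Db E.
Ab up to Db is a perfect fourth — 5 semitones.

5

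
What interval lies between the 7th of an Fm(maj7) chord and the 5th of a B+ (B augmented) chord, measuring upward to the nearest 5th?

A2

Fm(maj7) has E as its 7th, and B+ (B augmented) has F## as its 5th.
E up to F## is 3 semitones, a half step wider than a major second, so the interval is augmented.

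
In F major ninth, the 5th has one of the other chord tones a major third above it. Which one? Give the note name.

The chord tones of Fmaj9 are F A C E G.
The 5th is C. A major third above C is E.
E is the chord's 7th.

E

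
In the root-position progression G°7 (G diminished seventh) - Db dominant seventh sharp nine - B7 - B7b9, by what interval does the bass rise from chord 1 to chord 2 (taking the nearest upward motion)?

diminished 5th

The roots are G and Db.
5 letter names make it a fifth; at 6 semitones (a half step narrower than perfect) the quality is diminished.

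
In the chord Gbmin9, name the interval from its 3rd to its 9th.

The chord tones of Gbm9 are Gb, Bbb, Db, Fb, Ab.
3rd = Bbb; 9th = Ab.
Bbb up to Ab spans 7 letter names and 11 semitones — a major seventh.

major 7th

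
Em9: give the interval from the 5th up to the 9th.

P5

The chord tones of Emin9 are E–G–B–D–F#.
So we need the interval from B up to F#.
Counting 5 letters and 7 half steps from B gives a perfect fifth.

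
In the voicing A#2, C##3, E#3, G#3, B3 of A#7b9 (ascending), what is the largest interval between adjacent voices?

M3

Adjacent intervals: A#2→C##3 = major third; C##3→E#3 = minor third; E#3→G#3 = minor third; G#3→B3 = minor third.
The largest is A#2 to C##3, a major third (4 semitones).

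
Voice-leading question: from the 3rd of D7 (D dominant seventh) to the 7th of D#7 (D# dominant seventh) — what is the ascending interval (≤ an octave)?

perfect fifth

D7 (D dominant seventh) has F# as its 3rd, and D#7 (D# dominant seventh) has C# as its 7th.
From F# to C# is 7 semitones, exactly the perfect fifth.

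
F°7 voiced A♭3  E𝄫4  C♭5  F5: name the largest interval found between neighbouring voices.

M6

Adjacent intervals: A♭3→E𝄫4 = diminished fifth; E𝄫4→C♭5 = major sixth; C♭5→F5 = augmented fourth.
The largest is E𝄫4 to C♭5, a major sixth (9 semitones).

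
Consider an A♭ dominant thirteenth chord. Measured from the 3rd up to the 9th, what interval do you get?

minor seventh

A♭13 (A♭ dominant thirteenth): A♭ C E♭ G♭ B♭ F.
3rd = C; 9th = B♭.
7 letter names make it a seventh; at 10 semitones (a half step narrower than major) the quality is minor.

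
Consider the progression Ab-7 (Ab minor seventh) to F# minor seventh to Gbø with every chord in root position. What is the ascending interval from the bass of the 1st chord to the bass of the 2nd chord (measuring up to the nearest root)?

augmented 6th

The roots are Ab and F#.
From Ab to F#: 10 semitones over a sixth = augmented.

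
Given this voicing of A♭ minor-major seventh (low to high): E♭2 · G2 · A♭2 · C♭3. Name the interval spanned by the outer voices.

minor 6th

The outer voices are E♭2 and C♭3.
6 letter names make it a sixth; at 8 semitones (a half step narrower than major) the quality is minor.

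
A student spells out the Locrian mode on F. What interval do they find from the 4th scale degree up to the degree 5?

F locrian: F Gb Ab Bb Cb Db Eb.
4th scale degree = Bb; 5th scale degree = Cb.
2 letter names make it a second; at 1 semitone (a half step narrower than major) the quality is minor.

minor second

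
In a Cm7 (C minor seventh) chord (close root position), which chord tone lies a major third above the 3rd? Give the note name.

The chord tones of C-7 are C-E♭-G-B♭.
The 3rd is E♭. A major third above E♭ is G.
G is the chord's 5th.

G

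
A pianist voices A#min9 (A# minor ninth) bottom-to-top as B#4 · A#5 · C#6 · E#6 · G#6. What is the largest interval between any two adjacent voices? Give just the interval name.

minor seventh

Adjacent intervals: B#4→A#5 = minor seventh; A#5→C#6 = minor third; C#6→E#6 = major third; E#6→G#6 = minor third.
The largest is B#4 to A#5, a minor seventh (10 semitones).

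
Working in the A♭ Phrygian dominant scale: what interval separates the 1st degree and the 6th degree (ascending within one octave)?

Spelling the A♭ Phrygian dominant scale: A♭ B𝄫 C D♭ E♭ F♭ G♭.
The 1st degree is A♭ and the 6th degree is F♭.
6 letter names make it a sixth; at 8 semitones (a half step narrower than major) the quality is minor.

minor 6th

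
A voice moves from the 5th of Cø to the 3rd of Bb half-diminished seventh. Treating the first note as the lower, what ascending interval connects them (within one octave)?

Cø has Gb as its 5th, and Bb half-diminished seventh has Db as its 3rd.
Gb up to Db spans 5 letter names and 7 semitones — a perfect fifth.

perfect 5th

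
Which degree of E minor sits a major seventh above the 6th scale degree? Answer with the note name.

B

The scale is E F♯ G A B C D.
The 6th scale degree is C; a major seventh above that is B — scale degree 5.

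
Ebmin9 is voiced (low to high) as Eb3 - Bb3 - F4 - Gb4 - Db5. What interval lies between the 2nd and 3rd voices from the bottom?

Those voices are Bb3 and F4.
Counting 5 letters and 7 half steps from Bb gives a perfect fifth.

P5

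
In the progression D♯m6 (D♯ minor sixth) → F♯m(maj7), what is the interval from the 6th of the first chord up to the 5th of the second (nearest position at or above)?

D♯m6 (D♯ minor sixth) has B♯ as its 6th, and F♯m(maj7) has C♯ as its 5th.
2 letter names make it a second; at 1 semitone (a half step narrower than major) the quality is minor.

minor second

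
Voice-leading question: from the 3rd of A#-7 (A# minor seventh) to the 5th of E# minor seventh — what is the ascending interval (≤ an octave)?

M7

The 3rd of A#-7 (A# minor seventh) is C#; the 5th of E# minor seventh is B#.
C# up to B# spans 7 letter names and 11 semitones — a major seventh.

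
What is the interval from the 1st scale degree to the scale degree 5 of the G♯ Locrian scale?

diminished fifth

G♯ locrian: G♯ A B C♯ D E F♯.
1st scale degree = G♯; 5th scale degree = D.
G♯ up to D is 6 semitones, a half step narrower than a perfect fifth, so the interval is diminished.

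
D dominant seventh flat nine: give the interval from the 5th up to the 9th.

diminished fifth

The chord tones of D dominant seventh flat nine are D-F♯-A-C-E♭.
So we need the interval from A up to E♭.
From A to E♭: 6 semitones over a fifth = diminished.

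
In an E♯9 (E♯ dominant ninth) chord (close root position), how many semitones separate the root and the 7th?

The chord tones of E♯9 are E♯ G𝄪 B♯ D♯ F𝄪.
E♯ to D♯ is a minor seventh: 10 semitones.

10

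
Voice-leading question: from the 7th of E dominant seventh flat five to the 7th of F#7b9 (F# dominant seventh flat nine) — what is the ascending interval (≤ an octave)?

major second

E dominant seventh flat five has D as its 7th, and F#7b9 (F# dominant seventh flat nine) has E as its 7th.
Counting 2 letters and 2 half steps from D gives a major second.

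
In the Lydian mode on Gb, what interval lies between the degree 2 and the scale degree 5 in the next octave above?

perfect 11th

Gb lydian: Gb Ab Bb C Db Eb F.
Degree 2 = Ab; degree 5 (up an octave) = Db.
Counting 11 letters and 17 half steps from Ab gives a perfect eleventh.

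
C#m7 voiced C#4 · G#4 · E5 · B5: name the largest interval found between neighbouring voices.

Adjacent intervals: C#4→G#4 = perfect fifth; G#4→E5 = minor sixth; E5→B5 = perfect fifth.
The largest is G#4 to E5, a minor sixth (8 semitones).

minor sixth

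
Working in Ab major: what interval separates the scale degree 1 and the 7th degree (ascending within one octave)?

major seventh

Spelling Ab major: Ab Bb C Db Eb F G.
That puts Ab below G.
Ab up to G spans 7 letter names and 11 semitones — a major seventh.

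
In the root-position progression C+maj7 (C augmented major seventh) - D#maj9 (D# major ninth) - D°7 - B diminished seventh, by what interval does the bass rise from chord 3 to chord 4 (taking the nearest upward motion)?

The roots are D and B.
D up to B spans 6 letter names and 9 semitones — a major sixth.

major sixth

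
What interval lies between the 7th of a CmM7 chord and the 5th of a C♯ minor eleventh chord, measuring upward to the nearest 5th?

major sixth

CmM7 has B as its 7th, and C♯ minor eleventh has G♯ as its 5th.
B up to G♯ spans 6 letter names and 9 semitones — a major sixth.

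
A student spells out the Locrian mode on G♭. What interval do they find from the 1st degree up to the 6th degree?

Spelling the Locrian mode on G♭: G♭ A𝄫 B𝄫 C♭ D𝄫 E𝄫 F♭.
The 1st degree is G♭ and the scale degree 6 is E𝄫.
6 letter names make it a sixth; at 8 semitones (a half step narrower than major) the quality is minor.

m6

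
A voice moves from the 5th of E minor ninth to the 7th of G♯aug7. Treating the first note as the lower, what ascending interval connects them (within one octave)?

The 5th of E minor ninth is B; the 7th of G♯aug7 is F♯.
B up to F♯ spans 5 letter names and 7 semitones — a perfect fifth.

perfect fifth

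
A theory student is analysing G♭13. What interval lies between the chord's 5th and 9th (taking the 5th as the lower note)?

perfect fifth

G♭13 is spelled G♭-B♭-D♭-F♭-A♭-E♭.
The 5th is D♭ and the 9th is A♭.
D♭ up to A♭ spans 5 letter names and 7 semitones — a perfect fifth.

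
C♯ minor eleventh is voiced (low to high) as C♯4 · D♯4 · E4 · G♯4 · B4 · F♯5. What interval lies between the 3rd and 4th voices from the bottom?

major third

Those voices are E4 and G♯4.
From E to G♯ is 4 semitones, exactly the major third.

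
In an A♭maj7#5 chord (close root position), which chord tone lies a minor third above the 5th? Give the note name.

G

The chord tones of A♭+maj7 are A♭, C, E, G.
The 5th is E. A minor third above E is G.
G is the chord's 7th.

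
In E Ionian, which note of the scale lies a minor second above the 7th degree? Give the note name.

The scale is E F# G# A B C# D#.
The 7th degree is D#; a minor second above that is E — scale degree 1.

E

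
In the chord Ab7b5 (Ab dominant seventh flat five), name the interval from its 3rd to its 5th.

diminished third

Ab7b5 is spelled Ab–C–Ebb–Gb.
The 3rd is C and the 5th is Ebb.
From C to Ebb: 2 semitones over a third = diminished.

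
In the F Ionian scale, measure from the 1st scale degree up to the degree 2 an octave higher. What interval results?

major 9th

F major: F G A Bb C D E.
1st scale degree = F; degree 2 (up an octave) = G.
Counting 9 letters and 14 half steps from F gives a major ninth.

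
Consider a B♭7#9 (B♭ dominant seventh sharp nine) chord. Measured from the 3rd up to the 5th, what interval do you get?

B♭7#9 (B♭ dominant seventh sharp nine): B♭-D-F-A♭-C♯.
3rd = D; 5th = F.
From D to F: 3 semitones over a third = minor.

minor 3rd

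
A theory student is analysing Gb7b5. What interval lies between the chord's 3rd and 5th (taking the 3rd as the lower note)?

The chord tones of Gb7b5 are Gb-Bb-Dbb-Fb.
So we need the interval from Bb up to Dbb.
From Bb to Dbb: 2 semitones over a third = diminished.

d3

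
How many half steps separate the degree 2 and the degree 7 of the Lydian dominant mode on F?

8

The scale is F G A B C D Eb.
G up to Eb is a minor sixth — 8 semitones.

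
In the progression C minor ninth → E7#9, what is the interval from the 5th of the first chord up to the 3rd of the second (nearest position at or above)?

The 5th of C minor ninth is G; the 3rd of E7#9 is G♯.
From G to G♯: 1 semitone over a unison = augmented.

augmented unison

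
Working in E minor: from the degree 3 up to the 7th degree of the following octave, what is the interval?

perfect twelfth

Spelling E minor: E F♯ G A B C D.
Degree 3 = G; 7th scale degree (up an octave) = D.
From G to D is 19 semitones, exactly the perfect twelfth.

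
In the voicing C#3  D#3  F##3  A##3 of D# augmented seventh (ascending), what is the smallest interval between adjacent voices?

major 2nd

Adjacent intervals: C#3→D#3 = major second; D#3→F##3 = major third; F##3→A##3 = major third.
The smallest is C#3 to D#3, a major second (2 semitones).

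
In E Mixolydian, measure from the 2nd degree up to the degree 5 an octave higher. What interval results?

perfect eleventh

E mixolydian: E F♯ G♯ A B C♯ D.
That puts F♯ below B.
F♯ up to B spans 11 letter names and 17 semitones — a perfect eleventh.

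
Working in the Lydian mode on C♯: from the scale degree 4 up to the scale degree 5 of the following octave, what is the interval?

Spelling the Lydian mode on C♯: C♯ D♯ E♯ F𝄪 G♯ A♯ B♯.
Scale degree 4 = F𝄪; scale degree 5 (up an octave) = G♯.
From F𝄪 to G♯: 13 semitones over a ninth = minor.

minor ninth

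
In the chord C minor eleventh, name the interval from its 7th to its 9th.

Spelling the chord: C, Eb, G, Bb, D, F.
The 7th is Bb and the 9th is D.
Bb up to D spans 3 letter names and 4 semitones — a major third.

major third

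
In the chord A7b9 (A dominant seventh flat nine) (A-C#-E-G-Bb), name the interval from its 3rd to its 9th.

diminished 7th

The 3rd is C# and the 9th is Bb.
7 letter names make it a seventh; at 9 semitones (a whole step narrower than major) the quality is diminished.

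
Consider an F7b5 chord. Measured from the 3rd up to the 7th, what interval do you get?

F7b5: F A Cb Eb.
That puts A below Eb.
5 letter names make it a fifth; at 6 semitones (a half step narrower than perfect) the quality is diminished.
That tritone between 3rd and 7th is what gives the dominant seventh its pull toward resolution.

diminished 5th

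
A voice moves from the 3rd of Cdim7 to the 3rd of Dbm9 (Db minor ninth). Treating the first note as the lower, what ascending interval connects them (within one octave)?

Cdim7 has Eb as its 3rd, and Dbm9 (Db minor ninth) has Fb as its 3rd.
From Eb to Fb: 1 semitone over a second = minor.

m2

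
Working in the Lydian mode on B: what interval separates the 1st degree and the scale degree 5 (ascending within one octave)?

perfect fifth

The scale runs B C♯ D♯ E♯ F♯ G♯ A♯.
That puts B below F♯.
B up to F♯ spans 5 letter names and 7 semitones — a perfect fifth.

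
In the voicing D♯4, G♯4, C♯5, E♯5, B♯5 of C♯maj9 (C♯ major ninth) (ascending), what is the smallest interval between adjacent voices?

Adjacent intervals: D♯4→G♯4 = perfect fourth; G♯4→C♯5 = perfect fourth; C♯5→E♯5 = major third; E♯5→B♯5 = perfect fifth.
The smallest is C♯5 to E♯5, a major third (4 semitones).

major third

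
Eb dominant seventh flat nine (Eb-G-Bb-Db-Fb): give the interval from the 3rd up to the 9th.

diminished 7th

That puts G below Fb.
7 letter names make it a seventh; at 9 semitones (a whole step narrower than major) the quality is diminished.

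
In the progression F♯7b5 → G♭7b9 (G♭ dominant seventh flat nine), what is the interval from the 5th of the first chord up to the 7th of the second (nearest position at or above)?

diminished fourth

F♯7b5 has C as its 5th, and G♭7b9 (G♭ dominant seventh flat nine) has F♭ as its 7th.
4 letter names make it a fourth; at 4 semitones (a half step narrower than perfect) the quality is diminished.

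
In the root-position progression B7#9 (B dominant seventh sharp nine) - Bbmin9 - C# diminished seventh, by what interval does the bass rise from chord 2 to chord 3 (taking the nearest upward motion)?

The roots are Bb and C#.
2 letter names make it a second; at 3 semitones (a half step wider than major) the quality is augmented.

augmented second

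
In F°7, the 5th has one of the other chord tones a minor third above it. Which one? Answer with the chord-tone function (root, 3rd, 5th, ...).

F°7: F–Ab–Cb–Ebb.
The 5th is Cb. A minor third above Cb is Ebb.
Ebb is the chord's 7th.

7th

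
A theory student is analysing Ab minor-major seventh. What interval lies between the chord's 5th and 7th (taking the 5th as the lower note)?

The chord tones of Abm(maj7) are Ab Cb Eb G.
5th = Eb; 7th = G.
Eb up to G spans 3 letter names and 4 semitones — a major third.

M3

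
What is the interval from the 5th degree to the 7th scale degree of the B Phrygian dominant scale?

m3

Spelling the B Phrygian dominant scale: B C D♯ E F♯ G A.
That puts F♯ below A.
F♯ up to A is 3 semitones, a half step narrower than a major third, so the interval is minor.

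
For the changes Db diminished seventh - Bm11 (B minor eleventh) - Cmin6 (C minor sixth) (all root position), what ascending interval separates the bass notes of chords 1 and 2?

augmented sixth

The roots are Db and B.
From Db to B: 10 semitones over a sixth = augmented.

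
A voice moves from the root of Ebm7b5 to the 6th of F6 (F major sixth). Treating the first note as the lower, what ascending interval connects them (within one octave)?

The root of Ebm7b5 is Eb; the 6th of F6 (F major sixth) is D.
Counting 7 letters and 11 half steps from Eb gives a major seventh.

major seventh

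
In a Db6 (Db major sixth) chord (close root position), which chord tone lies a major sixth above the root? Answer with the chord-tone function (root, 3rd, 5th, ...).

6th

Spelling the chord: Db F Ab Bb.
The root is Db. A major sixth above Db is Bb.
Bb is the chord's 6th.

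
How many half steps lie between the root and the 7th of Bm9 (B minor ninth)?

Bm9 (B minor ninth) is spelled B, D, F♯, A, C♯.
B to A is a minor seventh: 10 semitones.

10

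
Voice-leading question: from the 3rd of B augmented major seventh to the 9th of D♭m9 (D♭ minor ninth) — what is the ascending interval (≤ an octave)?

diminished second

B augmented major seventh has D♯ as its 3rd, and D♭m9 (D♭ minor ninth) has E♭ as its 9th.
From D♯ to E♭: 0 semitones over a second = diminished.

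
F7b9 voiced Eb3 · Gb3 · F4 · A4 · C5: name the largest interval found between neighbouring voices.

major 7th

Adjacent intervals: Eb3→Gb3 = minor third; Gb3→F4 = major seventh; F4→A4 = major third; A4→C5 = minor third.
The largest is Gb3 to F4, a major seventh (11 semitones).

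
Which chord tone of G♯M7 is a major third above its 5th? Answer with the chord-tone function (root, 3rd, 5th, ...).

G♯Δ7: G♯–B♯–D♯–F𝄪.
The 5th is D♯. A major third above D♯ is F𝄪.
F𝄪 is the chord's 7th.

7th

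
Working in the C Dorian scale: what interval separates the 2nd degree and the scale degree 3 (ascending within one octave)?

Spelling the C Dorian scale: C D Eb F G A Bb.
So we need the interval from D up to Eb.
2 letter names make it a second; at 1 semitone (a half step narrower than major) the quality is minor.

minor 2nd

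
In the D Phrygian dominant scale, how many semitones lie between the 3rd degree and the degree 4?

1

The scale is D E♭ F♯ G A B♭ C.
F♯ up to G is a minor second — 1 semitone.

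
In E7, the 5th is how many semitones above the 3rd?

E7 (E dominant seventh) is spelled E–G♯–B–D.
G♯ to B is a minor third: 3 semitones.

3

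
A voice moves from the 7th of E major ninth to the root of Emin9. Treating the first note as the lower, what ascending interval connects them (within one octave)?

E major ninth has D# as its 7th, and Emin9 has E as its root.
D# up to E is 1 semitone, a half step narrower than a major second, so the interval is minor.

minor second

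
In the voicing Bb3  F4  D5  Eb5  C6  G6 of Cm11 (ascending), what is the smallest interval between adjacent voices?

Adjacent intervals: Bb3→F4 = perfect fifth; F4→D5 = major sixth; D5→Eb5 = minor second; Eb5→C6 = major sixth; C6→G6 = perfect fifth.
The smallest is D5 to Eb5, a minor second (1 semitone).

minor 2nd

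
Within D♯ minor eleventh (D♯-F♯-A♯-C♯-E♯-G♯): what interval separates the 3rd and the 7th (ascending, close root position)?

perfect fifth

So we need the interval from F♯ up to C♯.
Counting 5 letters and 7 half steps from F♯ gives a perfect fifth.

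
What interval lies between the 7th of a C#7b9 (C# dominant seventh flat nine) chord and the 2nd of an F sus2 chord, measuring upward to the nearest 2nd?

minor 6th

C#7b9 (C# dominant seventh flat nine) has B as its 7th, and F sus2 has G as its 2nd.
B up to G is 8 semitones, a half step narrower than a major sixth, so the interval is minor.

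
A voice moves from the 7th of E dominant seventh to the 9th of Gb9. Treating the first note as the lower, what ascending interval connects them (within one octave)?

diminished fifth

The 7th of E dominant seventh is D; the 9th of Gb9 is Ab.
From D to Ab: 6 semitones over a fifth = diminished.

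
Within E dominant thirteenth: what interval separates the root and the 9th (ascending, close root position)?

Spelling the chord: E-G#-B-D-F#-C#.
Root = E; 9th = F#.
Counting 9 letters and 14 half steps from E gives a major ninth.

major ninth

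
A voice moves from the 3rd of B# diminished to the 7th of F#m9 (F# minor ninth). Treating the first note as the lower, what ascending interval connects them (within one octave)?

The 3rd of B# diminished is D#; the 7th of F#m9 (F# minor ninth) is E.
From D# to E: 1 semitone over a second = minor.

minor second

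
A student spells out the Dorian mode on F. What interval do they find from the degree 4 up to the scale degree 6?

The scale runs F G Ab Bb C D Eb.
So we need the interval from Bb up to D.
From Bb to D is 4 semitones, exactly the major third.

major third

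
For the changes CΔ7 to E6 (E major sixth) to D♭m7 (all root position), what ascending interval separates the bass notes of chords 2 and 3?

The roots are E and D♭.
From E to D♭: 9 semitones over a seventh = diminished.

diminished 7th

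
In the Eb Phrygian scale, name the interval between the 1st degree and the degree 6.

minor 6th

Spelling the Eb Phrygian scale: Eb Fb Gb Ab Bb Cb Db.
That puts Eb below Cb.
Eb up to Cb is 8 semitones, a half step narrower than a major sixth, so the interval is minor.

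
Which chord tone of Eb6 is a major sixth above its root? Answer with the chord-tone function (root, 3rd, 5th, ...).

Eb major sixth: Eb, G, Bb, C.
The root is Eb. A major sixth above Eb is C.
C is the chord's 6th.

6th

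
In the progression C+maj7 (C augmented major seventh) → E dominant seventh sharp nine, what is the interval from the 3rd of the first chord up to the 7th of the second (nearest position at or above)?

C+maj7 (C augmented major seventh) has E as its 3rd, and E dominant seventh sharp nine has D as its 7th.
From E to D: 10 semitones over a seventh = minor.

minor seventh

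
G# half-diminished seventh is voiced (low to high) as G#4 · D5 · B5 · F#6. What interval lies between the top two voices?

perfect 5th

Those voices are B5 and F#6.
From B to F# is 7 semitones, exactly the perfect fifth.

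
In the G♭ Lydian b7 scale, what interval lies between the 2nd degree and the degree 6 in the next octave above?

P12

Spelling the G♭ Lydian b7 scale: G♭ A♭ B♭ C D♭ E♭ F♭.
So we need the interval from A♭ up to E♭.
From A♭ to E♭ is 19 semitones, exactly the perfect twelfth.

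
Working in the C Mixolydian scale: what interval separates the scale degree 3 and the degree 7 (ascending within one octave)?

C mixolydian: C D E F G A Bb.
The scale degree 3 is E and the 7th degree is Bb.
From E to Bb: 6 semitones over a fifth = diminished.

diminished fifth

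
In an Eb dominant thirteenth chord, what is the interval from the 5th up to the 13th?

Eb13 is spelled Eb G Bb Db F C.
So we need the interval from Bb up to C.
From Bb to C is 14 semitones, exactly the major ninth.

major 9th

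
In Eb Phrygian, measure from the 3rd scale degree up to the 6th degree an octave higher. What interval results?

perfect eleventh

Spelling Eb Phrygian: Eb Fb Gb Ab Bb Cb Db.
3rd scale degree = Gb; 6th degree (up an octave) = Cb.
Counting 11 letters and 17 half steps from Gb gives a perfect eleventh.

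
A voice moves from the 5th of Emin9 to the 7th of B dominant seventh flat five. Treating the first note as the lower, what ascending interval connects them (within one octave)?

The 5th of Emin9 is B; the 7th of B dominant seventh flat five is A.
7 letter names make it a seventh; at 10 semitones (a half step narrower than major) the quality is minor.

m7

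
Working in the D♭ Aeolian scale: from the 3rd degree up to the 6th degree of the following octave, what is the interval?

perfect eleventh

Spelling the D♭ Aeolian scale: D♭ E♭ F♭ G♭ A♭ B𝄫 C♭.
3rd degree = F♭; 6th degree (up an octave) = B𝄫.
From F♭ to B𝄫 is 17 semitones, exactly the perfect eleventh.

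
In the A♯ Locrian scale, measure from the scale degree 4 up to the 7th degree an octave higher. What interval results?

P11

A♯ locrian: A♯ B C♯ D♯ E F♯ G♯.
So we need the interval from D♯ up to G♯.
Counting 11 letters and 17 half steps from D♯ gives a perfect eleventh.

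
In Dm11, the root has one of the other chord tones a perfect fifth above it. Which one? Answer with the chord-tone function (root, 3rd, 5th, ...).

Dm11 is spelled D–F–A–C–E–G.
The root is D. A perfect fifth above D is A.
A is the chord's 5th.

5th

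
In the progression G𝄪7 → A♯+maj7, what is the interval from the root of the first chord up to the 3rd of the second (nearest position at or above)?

perfect fourth

G𝄪7 has G𝄪 as its root, and A♯+maj7 has C𝄪 as its 3rd.
From G𝄪 to C𝄪 is 5 semitones, exactly the perfect fourth.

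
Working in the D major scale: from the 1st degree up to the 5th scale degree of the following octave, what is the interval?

Spelling the D major scale: D E F♯ G A B C♯.
That puts D below A.
From D to A is 19 semitones, exactly the perfect twelfth.

P12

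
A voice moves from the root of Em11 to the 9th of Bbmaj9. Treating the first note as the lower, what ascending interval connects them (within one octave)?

Em11 has E as its root, and Bbmaj9 has C as its 9th.
6 letter names make it a sixth; at 8 semitones (a half step narrower than major) the quality is minor.

minor 6th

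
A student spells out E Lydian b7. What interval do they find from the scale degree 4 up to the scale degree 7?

The scale runs E F♯ G♯ A♯ B C♯ D.
So we need the interval from A♯ up to D.
4 letter names make it a fourth; at 4 semitones (a half step narrower than perfect) the quality is diminished.

diminished 4th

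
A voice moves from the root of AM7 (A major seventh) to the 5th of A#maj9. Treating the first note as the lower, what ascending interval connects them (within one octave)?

augmented fifth

The root of AM7 (A major seventh) is A; the 5th of A#maj9 is E#.
5 letter names make it a fifth; at 8 semitones (a half step wider than perfect) the quality is augmented.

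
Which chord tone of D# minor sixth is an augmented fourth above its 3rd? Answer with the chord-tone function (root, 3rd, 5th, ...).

6th

D#m6 is spelled D# F# A# B#.
The 3rd is F#. An augmented fourth above F# is B#.
B# is the chord's 6th.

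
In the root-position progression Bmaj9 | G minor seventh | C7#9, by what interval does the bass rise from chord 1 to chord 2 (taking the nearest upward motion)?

minor sixth

The roots are B and G.
B up to G is 8 semitones, a half step narrower than a major sixth, so the interval is minor.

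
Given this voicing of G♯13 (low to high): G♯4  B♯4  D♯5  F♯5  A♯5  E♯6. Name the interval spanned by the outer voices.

The outer voices are G♯4 and E♯6.
Counting 13 letters and 21 half steps from G♯ gives a major thirteenth.

major 13th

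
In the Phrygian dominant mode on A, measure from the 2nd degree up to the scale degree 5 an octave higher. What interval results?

augmented eleventh

The scale runs A Bb C# D E F G.
That puts Bb below E.
11 letter names make it an eleventh; at 18 semitones (a half step wider than perfect) the quality is augmented.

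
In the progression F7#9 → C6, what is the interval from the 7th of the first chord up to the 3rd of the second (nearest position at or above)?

augmented 1st

F7#9 has Eb as its 7th, and C6 has E as its 3rd.
From Eb to E: 1 semitone over a unison = augmented.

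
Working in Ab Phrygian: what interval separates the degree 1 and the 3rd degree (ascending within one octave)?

The scale runs Ab Bbb Cb Db Eb Fb Gb.
So we need the interval from Ab up to Cb.
From Ab to Cb: 3 semitones over a third = minor.

minor third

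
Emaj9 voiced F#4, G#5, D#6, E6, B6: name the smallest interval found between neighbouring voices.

minor second

Adjacent intervals: F#4→G#5 = major ninth; G#5→D#6 = perfect fifth; D#6→E6 = minor second; E6→B6 = perfect fifth.
The smallest is D#6 to E6, a minor second (1 semitone).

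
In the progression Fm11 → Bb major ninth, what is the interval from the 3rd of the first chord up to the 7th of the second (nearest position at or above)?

augmented unison

The 3rd of Fm11 is Ab; the 7th of Bb major ninth is A.
Ab up to A is 1 semitone, a half step wider than a perfect unison, so the interval is augmented.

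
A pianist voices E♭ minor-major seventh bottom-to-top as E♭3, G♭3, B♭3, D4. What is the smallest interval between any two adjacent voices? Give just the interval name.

minor third

Adjacent intervals: E♭3→G♭3 = minor third; G♭3→B♭3 = major third; B♭3→D4 = major third.
The smallest is E♭3 to G♭3, a minor third (3 semitones).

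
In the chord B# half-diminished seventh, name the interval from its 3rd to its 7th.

perfect fifth

B#m7b5 is spelled B#-D#-F#-A#.
So we need the interval from D# up to A#.
From D# to A# is 7 semitones, exactly the perfect fifth.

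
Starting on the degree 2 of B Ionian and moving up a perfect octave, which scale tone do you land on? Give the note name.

C#

The scale is B C♯ D♯ E F♯ G♯ A♯.
The degree 2 is C♯; a perfect octave above that is C♯ — scale degree 2.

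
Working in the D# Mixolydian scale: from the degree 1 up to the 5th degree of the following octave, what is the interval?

perfect 12th

D# mixolydian: D# E# F## G# A# B# C#.
Degree 1 = D#; scale degree 5 (up an octave) = A#.
Counting 12 letters and 19 half steps from D# gives a perfect twelfth.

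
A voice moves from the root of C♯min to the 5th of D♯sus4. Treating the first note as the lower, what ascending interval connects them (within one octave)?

C♯min has C♯ as its root, and D♯sus4 has A♯ as its 5th.
C♯ up to A♯ spans 6 letter names and 9 semitones — a major sixth.

major sixth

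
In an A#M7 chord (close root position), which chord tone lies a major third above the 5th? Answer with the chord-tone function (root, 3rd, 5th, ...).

A#maj7 is spelled A# C## E# G##.
The 5th is E#. A major third above E# is G##.
G## is the chord's 7th.

7th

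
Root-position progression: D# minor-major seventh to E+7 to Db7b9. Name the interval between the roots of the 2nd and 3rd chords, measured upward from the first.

The roots are E and Db.
E up to Db is 9 semitones, a whole step narrower than a major seventh, so the interval is diminished.

diminished seventh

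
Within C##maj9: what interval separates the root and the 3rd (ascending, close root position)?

major third

C##maj9 is spelled C##, E##, G##, B##, D##.
The root is C## and the 3rd is E##.
From C## to E## is 4 semitones, exactly the major third.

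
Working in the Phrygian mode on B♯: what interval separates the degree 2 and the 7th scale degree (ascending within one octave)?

The scale runs B♯ C♯ D♯ E♯ F𝄪 G♯ A♯.
The degree 2 is C♯ and the degree 7 is A♯.
Counting 6 letters and 9 half steps from C♯ gives a major sixth.

major sixth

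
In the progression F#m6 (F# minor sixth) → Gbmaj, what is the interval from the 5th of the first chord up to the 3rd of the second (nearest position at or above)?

The 5th of F#m6 (F# minor sixth) is C#; the 3rd of Gbmaj is Bb.
From C# to Bb: 9 semitones over a seventh = diminished.

diminished seventh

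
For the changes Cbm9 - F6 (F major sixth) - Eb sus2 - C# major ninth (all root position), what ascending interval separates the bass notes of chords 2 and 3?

minor 7th

The roots are F and Eb.
7 letter names make it a seventh; at 10 semitones (a half step narrower than major) the quality is minor.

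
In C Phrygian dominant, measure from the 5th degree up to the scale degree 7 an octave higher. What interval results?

C phrygian dominant: C Db E F G Ab Bb.
That puts G below Bb.
G up to Bb is 15 semitones, a half step narrower than a major tenth, so the interval is minor.

minor tenth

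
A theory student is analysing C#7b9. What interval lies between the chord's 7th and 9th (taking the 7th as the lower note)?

C#7b9 is spelled C#, E#, G#, B, D.
That puts B below D.
3 letter names make it a third; at 3 semitones (a half step narrower than major) the quality is minor.

m3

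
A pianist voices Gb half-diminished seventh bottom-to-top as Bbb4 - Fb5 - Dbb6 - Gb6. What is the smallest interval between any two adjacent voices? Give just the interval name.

Adjacent intervals: Bbb4→Fb5 = perfect fifth; Fb5→Dbb6 = minor sixth; Dbb6→Gb6 = augmented fourth.
The smallest is Dbb6 to Gb6, an augmented fourth (6 semitones).

augmented fourth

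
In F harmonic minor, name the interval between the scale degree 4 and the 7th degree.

augmented fourth

The scale runs F G Ab Bb C Db E.
So we need the interval from Bb up to E.
From Bb to E: 6 semitones over a fourth = augmented.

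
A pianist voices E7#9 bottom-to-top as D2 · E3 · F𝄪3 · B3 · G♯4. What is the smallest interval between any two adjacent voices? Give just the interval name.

augmented 2nd

Adjacent intervals: D2→E3 = major ninth; E3→F𝄪3 = augmented second; F𝄪3→B3 = diminished fourth; B3→G♯4 = major sixth.
The smallest is E3 to F𝄪3, an augmented second (3 semitones).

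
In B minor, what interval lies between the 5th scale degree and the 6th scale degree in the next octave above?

minor 9th

The scale runs B C# D E F# G A.
The 5th scale degree is F# and the 6th scale degree (up an octave) is G.
F# up to G is 13 semitones, a half step narrower than a major ninth, so the interval is minor.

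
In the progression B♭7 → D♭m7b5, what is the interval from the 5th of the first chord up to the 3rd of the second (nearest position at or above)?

The 5th of B♭7 is F; the 3rd of D♭m7b5 is F♭.
8 letter names make it an octave; at 11 semitones (a half step narrower than perfect) the quality is diminished.

diminished octave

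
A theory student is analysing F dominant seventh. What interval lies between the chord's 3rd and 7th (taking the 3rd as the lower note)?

diminished fifth

F7 (F dominant seventh) is spelled F, A, C, Eb.
3rd = A; 7th = Eb.
From A to Eb: 6 semitones over a fifth = diminished.
That tritone between 3rd and 7th is what gives the dominant seventh its pull toward resolution.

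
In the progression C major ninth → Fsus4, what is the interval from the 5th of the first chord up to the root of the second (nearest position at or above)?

The 5th of C major ninth is G; the root of Fsus4 is F.
7 letter names make it a seventh; at 10 semitones (a half step narrower than major) the quality is minor.

minor 7th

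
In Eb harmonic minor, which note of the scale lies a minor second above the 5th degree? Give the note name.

The scale is Eb F Gb Ab Bb Cb D.
The 5th degree is Bb; a minor second above that is Cb — scale degree 6.

Cb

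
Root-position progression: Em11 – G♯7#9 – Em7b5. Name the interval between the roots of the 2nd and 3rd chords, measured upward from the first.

minor sixth

The roots are G♯ and E.
G♯ up to E is 8 semitones, a half step narrower than a major sixth, so the interval is minor.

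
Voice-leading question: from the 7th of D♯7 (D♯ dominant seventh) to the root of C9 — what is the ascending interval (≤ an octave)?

D♯7 (D♯ dominant seventh) has C♯ as its 7th, and C9 has C as its root.
From C♯ to C: 11 semitones over an octave = diminished.

diminished 8th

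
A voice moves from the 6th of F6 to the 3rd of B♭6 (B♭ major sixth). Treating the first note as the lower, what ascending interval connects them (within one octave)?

The 6th of F6 is D; the 3rd of B♭6 (B♭ major sixth) is D.
Counting 1 letters and 0 half steps from D gives a perfect unison.

P1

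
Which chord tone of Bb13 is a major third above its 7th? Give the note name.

C

Bb13 (Bb dominant thirteenth) is spelled Bb D F Ab C G.
The 7th is Ab. A major third above Ab is C.
C is the chord's 9th.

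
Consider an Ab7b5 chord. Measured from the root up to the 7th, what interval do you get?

Spelling the chord: Ab–C–Ebb–Gb.
Root = Ab; 7th = Gb.
Ab up to Gb is 10 semitones, a half step narrower than a major seventh, so the interval is minor.

minor 7th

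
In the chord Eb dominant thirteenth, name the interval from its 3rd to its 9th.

minor 7th

Eb13 is spelled Eb, G, Bb, Db, F, C.
3rd = G; 9th = F.
G up to F is 10 semitones, a half step narrower than a major seventh, so the interval is minor.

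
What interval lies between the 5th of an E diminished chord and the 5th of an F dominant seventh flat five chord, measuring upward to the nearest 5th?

E diminished has Bb as its 5th, and F dominant seventh flat five has Cb as its 5th.
2 letter names make it a second; at 1 semitone (a half step narrower than major) the quality is minor.

minor second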